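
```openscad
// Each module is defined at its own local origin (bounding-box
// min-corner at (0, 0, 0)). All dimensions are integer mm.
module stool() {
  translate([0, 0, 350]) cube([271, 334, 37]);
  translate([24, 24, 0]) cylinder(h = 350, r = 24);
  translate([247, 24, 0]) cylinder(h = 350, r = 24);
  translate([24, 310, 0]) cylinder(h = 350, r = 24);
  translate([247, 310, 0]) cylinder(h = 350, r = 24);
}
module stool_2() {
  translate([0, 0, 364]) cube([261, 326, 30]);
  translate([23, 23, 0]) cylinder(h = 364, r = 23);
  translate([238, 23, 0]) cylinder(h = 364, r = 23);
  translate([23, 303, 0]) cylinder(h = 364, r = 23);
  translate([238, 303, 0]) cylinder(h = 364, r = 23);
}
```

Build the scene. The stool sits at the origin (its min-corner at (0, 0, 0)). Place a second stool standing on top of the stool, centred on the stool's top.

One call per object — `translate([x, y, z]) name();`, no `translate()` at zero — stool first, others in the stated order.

stool();
translate([5, 4, 387]) stool_2();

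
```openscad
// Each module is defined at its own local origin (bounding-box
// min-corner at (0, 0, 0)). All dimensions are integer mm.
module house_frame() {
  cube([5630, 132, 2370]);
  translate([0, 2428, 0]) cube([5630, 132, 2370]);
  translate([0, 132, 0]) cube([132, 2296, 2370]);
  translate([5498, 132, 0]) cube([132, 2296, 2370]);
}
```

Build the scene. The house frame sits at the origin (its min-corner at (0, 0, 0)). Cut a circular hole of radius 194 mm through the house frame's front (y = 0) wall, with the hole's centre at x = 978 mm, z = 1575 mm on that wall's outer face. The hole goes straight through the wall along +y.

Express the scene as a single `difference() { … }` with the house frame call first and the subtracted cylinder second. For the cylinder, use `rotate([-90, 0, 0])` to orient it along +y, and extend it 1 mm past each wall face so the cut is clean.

difference() {
  house_frame();
  translate([978, -1, 1575]) rotate([-90, 0, 0]) cylinder(h = 134, r = 194);
}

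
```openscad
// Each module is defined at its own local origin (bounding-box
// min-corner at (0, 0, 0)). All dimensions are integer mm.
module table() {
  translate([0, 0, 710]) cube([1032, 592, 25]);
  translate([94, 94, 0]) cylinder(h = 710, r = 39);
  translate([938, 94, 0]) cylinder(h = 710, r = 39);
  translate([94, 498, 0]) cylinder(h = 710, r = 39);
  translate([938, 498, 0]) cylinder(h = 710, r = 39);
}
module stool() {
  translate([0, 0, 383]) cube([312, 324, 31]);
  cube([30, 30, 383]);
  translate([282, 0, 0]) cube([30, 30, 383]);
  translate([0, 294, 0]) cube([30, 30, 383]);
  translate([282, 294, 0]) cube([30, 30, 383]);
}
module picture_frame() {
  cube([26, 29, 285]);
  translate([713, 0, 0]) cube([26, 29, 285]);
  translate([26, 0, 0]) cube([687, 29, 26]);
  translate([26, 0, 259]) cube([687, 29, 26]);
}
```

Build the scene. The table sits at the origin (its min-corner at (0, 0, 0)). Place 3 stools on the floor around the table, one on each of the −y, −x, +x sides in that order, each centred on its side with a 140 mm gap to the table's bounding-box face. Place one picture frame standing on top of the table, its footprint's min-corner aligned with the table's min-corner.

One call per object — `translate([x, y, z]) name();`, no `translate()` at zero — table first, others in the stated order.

table();
translate([360, -464, 0]) stool();
translate([-452, 134, 0]) stool();
translate([1172, 134, 0]) stool();
translate([0, 0, 735]) picture_frame();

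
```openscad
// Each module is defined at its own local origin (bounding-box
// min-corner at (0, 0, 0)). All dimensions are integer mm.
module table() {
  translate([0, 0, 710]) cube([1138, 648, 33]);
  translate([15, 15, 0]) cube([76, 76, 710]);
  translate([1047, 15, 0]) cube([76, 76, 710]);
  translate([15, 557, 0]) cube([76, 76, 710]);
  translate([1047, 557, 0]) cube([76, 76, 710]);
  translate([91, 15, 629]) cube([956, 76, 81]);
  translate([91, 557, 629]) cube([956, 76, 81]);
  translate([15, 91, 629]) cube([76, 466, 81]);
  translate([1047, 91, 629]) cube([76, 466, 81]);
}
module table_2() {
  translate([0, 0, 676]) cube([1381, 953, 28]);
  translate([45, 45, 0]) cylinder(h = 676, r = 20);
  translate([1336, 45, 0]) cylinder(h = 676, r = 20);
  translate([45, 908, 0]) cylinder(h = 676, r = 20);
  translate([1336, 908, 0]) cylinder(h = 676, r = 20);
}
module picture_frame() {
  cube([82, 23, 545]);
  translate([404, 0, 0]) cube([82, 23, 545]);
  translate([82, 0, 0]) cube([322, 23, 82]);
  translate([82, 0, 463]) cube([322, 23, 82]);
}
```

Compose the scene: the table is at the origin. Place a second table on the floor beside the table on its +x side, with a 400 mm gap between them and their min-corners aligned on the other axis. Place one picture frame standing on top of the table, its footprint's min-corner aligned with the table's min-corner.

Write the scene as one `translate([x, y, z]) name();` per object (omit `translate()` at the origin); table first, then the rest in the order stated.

table();
translate([1538, 0, 0]) table_2();
translate([0, 0, 743]) picture_frame();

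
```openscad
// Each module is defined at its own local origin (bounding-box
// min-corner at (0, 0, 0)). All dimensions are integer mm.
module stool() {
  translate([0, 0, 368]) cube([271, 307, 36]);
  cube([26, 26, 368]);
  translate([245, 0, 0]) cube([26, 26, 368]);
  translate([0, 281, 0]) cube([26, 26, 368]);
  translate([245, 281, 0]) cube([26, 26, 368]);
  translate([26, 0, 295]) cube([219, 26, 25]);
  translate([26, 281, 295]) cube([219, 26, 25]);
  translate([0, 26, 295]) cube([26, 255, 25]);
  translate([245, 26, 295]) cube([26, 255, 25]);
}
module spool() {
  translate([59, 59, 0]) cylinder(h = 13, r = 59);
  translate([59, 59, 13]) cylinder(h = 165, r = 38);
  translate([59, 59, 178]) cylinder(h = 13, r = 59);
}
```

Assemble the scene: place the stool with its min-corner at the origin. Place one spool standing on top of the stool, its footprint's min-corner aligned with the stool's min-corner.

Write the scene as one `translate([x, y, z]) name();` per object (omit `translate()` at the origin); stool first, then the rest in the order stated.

stool();
translate([0, 0, 404]) spool();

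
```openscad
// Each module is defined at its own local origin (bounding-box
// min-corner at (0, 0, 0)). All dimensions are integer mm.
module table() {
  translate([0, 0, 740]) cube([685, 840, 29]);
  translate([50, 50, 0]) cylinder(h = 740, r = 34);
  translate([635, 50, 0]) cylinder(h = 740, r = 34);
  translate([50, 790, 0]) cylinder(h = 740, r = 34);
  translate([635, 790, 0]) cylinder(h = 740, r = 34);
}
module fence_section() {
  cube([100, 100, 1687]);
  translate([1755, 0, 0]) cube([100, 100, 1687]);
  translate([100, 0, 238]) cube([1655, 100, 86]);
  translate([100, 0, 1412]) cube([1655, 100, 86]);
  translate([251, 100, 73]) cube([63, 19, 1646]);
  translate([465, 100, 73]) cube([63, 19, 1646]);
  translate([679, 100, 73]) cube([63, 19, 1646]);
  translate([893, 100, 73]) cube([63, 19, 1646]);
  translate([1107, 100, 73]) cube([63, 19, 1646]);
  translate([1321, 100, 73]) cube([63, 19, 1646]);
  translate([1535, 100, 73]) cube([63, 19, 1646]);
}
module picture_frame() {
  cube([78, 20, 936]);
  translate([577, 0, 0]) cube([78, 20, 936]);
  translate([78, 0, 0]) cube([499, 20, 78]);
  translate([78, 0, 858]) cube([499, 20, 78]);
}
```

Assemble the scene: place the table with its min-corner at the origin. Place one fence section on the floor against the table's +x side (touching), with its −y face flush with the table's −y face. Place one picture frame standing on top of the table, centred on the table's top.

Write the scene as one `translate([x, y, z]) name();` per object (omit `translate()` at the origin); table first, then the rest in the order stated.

table();
translate([685, 0, 0]) fence_section();
translate([15, 410, 769]) picture_frame();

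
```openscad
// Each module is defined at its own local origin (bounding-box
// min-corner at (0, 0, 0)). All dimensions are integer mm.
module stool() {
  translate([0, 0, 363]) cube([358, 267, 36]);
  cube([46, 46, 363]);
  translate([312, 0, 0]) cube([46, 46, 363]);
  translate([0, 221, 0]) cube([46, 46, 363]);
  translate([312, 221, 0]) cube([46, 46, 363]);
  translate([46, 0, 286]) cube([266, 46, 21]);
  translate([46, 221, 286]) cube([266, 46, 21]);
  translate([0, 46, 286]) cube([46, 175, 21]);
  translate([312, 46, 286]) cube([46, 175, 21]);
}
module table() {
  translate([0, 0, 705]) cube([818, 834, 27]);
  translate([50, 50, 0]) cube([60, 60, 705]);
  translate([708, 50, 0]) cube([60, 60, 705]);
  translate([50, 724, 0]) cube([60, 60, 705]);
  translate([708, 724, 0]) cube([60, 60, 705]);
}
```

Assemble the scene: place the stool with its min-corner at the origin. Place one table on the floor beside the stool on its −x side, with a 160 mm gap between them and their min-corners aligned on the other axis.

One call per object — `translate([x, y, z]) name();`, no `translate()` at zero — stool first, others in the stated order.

stool();
translate([-978, 0, 0]) table();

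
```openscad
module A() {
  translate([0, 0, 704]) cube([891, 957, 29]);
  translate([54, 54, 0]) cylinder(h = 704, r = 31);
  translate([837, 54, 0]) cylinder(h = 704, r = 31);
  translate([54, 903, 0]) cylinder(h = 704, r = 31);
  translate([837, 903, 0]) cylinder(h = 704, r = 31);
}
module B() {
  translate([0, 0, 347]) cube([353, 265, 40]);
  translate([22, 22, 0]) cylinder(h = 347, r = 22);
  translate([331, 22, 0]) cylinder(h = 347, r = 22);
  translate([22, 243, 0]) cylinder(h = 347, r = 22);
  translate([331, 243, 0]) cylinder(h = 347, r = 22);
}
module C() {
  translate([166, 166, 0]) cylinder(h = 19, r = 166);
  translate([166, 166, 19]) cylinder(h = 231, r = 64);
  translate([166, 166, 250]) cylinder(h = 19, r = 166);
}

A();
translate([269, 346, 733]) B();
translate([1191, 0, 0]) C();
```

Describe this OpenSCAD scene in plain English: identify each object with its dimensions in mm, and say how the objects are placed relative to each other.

A is a rectangular dining table. The top is 891×957×29 mm with its upper surface at z = 733 mm. It stands on four round legs of 62 mm diameter, each leg's bounding box inset 23 mm from the nearest pair of top edges, running from the floor to the underside of the top.

B is a four-legged stool. The seat is 353×265 mm, 40 mm thick, top at z = 387 mm. It stands on four round legs, each 44 mm in diameter, from z = 0 to the seat underside, each leg's axis is inset half a diameter from the nearest pair of seat edges (so the leg's bounding box is flush with the corner).

C is a spool: two coaxial disc flanges of radius 166 mm and thickness 19 mm, joined by a core cylinder of radius 64 mm and height 231 mm. The lower flange rests on z = 0 and the three cylinders share a vertical axis.

The stool is on top of the table, centred. The spool is on the floor beside the table on its +x side.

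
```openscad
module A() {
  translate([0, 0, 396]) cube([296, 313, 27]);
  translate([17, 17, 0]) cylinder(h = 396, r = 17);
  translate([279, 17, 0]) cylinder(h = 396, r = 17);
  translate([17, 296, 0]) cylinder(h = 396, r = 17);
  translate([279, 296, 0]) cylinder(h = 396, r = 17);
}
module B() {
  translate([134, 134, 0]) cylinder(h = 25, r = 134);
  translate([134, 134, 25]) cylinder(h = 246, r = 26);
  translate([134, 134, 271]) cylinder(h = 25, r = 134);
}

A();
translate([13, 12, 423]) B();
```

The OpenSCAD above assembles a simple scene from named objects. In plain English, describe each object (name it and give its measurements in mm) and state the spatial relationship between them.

A is a simple wooden stool: a rectangular seat 296 mm (x) by 313 mm (y), 27 mm thick, top face at z = 423 mm, on four round legs, each 34 mm in diameter. The legs rest on z = 0, each leg's axis is inset half a diameter from the nearest pair of seat edges (so the leg's bounding box is flush with the corner).

B is a spool: two coaxial disc flanges of radius 134 mm and thickness 25 mm, joined by a core cylinder of radius 26 mm and height 246 mm. The lower flange rests on z = 0 and the three cylinders share a vertical axis.

The spool is on top of the stool.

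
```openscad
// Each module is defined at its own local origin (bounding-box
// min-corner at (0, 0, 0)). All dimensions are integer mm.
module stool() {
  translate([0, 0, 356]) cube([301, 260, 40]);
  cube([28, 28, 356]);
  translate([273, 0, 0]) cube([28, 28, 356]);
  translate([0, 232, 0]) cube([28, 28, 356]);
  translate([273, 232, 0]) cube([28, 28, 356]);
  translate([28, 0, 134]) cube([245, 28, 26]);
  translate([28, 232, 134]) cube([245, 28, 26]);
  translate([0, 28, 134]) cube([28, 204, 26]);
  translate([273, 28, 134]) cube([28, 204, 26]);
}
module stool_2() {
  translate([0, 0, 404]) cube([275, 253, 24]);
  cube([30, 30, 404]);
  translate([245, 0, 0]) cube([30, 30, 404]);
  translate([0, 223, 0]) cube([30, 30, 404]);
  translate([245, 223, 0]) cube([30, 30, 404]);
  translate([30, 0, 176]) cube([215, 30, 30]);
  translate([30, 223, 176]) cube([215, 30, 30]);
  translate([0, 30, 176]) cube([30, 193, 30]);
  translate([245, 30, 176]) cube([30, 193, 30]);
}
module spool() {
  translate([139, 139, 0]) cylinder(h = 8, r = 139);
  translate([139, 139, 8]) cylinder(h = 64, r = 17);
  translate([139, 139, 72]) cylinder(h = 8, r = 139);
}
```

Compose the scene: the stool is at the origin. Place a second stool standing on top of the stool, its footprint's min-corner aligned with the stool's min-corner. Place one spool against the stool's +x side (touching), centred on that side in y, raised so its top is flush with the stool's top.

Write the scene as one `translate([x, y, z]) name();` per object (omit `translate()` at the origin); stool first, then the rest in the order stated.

stool();
translate([0, 0, 396]) stool_2();
translate([301, -9, 316]) spool();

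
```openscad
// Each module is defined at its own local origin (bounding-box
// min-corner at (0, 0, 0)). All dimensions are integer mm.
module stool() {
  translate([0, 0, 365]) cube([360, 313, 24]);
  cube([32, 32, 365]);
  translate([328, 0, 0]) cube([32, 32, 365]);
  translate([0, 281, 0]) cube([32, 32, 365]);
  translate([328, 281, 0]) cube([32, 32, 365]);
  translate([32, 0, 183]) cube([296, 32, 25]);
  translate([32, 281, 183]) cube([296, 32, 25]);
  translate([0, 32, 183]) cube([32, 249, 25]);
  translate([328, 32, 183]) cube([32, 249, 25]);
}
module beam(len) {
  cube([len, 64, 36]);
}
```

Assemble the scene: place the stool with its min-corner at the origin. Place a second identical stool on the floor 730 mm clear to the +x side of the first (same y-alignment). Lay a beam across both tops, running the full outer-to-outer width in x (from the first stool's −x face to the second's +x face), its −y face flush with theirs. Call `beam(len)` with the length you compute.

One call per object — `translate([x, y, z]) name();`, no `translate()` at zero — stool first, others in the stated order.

stool();
translate([1090, 0, 0]) stool();
translate([0, 0, 389]) beam(1450);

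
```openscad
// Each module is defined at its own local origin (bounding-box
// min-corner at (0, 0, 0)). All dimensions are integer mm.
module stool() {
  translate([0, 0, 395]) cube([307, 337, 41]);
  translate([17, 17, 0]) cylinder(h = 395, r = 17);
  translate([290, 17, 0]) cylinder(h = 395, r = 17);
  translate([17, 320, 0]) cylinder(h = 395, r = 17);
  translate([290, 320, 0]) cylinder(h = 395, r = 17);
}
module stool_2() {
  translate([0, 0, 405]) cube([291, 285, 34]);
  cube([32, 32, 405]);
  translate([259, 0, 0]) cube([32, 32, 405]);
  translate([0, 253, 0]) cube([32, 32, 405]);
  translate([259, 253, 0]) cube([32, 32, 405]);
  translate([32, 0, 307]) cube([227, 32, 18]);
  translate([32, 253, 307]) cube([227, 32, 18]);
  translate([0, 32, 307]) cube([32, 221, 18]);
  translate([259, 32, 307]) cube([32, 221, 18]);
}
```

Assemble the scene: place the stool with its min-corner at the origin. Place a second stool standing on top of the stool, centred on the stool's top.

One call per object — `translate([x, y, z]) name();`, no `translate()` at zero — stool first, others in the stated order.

stool();
translate([8, 26, 436]) stool_2();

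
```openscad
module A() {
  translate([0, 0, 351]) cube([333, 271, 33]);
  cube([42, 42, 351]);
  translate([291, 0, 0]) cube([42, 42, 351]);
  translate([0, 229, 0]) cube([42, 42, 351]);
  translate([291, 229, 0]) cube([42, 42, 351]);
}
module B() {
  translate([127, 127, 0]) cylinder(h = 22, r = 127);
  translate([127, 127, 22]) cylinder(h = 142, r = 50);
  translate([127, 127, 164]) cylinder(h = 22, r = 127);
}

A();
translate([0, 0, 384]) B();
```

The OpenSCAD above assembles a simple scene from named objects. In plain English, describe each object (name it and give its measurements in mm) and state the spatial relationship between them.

A is a four-legged stool. The seat is a 333×271×33 mm slab whose top surface is at z = 384 mm; four square legs, each 42×42 mm in cross-section, run from the floor (z = 0) to the underside of the seat, each flush with a corner of the seat.

B is a spool: two coaxial disc flanges of radius 127 mm and thickness 22 mm, joined by a core cylinder of radius 50 mm and height 142 mm. The lower flange rests on z = 0 and the three cylinders share a vertical axis.

The spool is on top of the stool.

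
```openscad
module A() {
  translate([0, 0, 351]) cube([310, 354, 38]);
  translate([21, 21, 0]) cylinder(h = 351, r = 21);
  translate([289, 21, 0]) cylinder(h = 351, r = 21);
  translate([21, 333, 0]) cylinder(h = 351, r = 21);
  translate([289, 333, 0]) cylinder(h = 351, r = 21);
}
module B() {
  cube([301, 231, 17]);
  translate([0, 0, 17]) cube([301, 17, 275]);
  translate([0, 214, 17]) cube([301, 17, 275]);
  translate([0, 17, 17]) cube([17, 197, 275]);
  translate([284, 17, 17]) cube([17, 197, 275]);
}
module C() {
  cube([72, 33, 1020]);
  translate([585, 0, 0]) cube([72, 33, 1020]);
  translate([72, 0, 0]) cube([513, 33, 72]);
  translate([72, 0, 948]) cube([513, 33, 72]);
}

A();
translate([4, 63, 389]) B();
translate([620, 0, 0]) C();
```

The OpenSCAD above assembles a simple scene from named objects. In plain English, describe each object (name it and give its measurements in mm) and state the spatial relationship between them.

A is a four-legged stool. The seat is a 310×354×38 mm slab whose top surface is at z = 389 mm; four round legs, each 42 mm in diameter, run from the floor (z = 0) to the underside of the seat, each leg's axis is inset half a diameter from the nearest pair of seat edges (so the leg's bounding box is flush with the corner).

B is an open-topped rectangular box: outside dimensions 301×231×292 mm, with a uniform wall and base thickness of 17 mm. The base is a full 301×231 slab on the floor; four walls sit on top of the base. The front and back walls (the −y and +y sides) span the full width; the two side walls fit between them.

C is a rectangular picture frame lying in the x–z plane (depth along y). The opening is 513 mm wide (x) by 876 mm tall (z), surrounded by a border 72 mm wide on all four sides. The frame is 33 mm deep and is made of two full-height vertical stiles with two horizontal rails fitted between them.

The open box is on top of the stool. The picture frame is on the floor beside the stool on its +x side.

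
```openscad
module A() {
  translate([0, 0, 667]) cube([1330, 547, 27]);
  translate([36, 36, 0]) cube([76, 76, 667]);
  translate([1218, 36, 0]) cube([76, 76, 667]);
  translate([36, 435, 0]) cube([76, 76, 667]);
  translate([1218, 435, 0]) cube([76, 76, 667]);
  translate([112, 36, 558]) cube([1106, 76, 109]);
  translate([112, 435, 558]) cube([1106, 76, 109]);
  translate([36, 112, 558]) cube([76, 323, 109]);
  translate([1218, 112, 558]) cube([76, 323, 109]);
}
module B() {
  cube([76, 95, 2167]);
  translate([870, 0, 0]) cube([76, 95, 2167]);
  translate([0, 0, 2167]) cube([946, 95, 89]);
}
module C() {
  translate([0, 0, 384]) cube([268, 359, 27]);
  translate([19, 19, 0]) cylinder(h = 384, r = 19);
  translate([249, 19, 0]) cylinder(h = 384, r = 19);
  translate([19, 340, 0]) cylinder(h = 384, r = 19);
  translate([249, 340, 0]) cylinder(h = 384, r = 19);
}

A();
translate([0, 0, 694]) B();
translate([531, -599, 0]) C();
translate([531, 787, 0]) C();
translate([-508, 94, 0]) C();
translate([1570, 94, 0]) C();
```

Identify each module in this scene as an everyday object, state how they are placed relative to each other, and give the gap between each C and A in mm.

A is a table. B is a door frame. C is a stool. The door frame is on top of the table. Four stools sit around the table at the −y, +y, −x, +x sides. The gap between each stool and the table is 240 mm.

Each stool's nearest face is 240 mm from the table's bounding box.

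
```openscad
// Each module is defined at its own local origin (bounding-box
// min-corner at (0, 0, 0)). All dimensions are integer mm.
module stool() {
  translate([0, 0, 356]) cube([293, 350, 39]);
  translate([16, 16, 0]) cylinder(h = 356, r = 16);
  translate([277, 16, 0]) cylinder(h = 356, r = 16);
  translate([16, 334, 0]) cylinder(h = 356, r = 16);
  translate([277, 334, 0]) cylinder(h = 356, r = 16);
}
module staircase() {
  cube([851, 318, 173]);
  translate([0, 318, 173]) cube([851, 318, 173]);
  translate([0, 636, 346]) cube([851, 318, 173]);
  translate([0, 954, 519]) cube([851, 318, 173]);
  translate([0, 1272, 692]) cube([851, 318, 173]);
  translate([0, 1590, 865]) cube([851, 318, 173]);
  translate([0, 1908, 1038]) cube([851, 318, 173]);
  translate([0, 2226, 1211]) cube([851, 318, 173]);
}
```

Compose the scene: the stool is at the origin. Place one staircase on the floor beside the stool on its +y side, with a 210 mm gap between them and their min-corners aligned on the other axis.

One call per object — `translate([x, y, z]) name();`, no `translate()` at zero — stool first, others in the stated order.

stool();
translate([0, 560, 0]) staircase();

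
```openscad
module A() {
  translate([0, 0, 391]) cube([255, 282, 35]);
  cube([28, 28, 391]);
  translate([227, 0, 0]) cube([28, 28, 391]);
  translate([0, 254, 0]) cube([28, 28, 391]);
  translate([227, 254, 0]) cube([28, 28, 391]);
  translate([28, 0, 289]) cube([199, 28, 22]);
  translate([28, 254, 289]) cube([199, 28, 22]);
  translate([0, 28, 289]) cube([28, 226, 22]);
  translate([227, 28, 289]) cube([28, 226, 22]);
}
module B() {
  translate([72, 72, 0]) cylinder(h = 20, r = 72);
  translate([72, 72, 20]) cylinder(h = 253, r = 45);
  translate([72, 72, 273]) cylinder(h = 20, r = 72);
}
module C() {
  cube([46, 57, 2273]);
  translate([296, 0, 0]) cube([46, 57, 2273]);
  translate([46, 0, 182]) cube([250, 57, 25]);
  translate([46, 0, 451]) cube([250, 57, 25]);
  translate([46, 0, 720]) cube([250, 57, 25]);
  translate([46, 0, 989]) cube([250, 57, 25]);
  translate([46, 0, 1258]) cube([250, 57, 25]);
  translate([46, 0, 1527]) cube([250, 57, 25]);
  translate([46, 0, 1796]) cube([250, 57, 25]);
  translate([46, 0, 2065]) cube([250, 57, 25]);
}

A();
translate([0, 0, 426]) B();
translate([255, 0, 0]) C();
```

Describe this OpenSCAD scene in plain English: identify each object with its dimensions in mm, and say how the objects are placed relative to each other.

A is a four-legged stool. The seat is a 255×282×35 mm slab whose top surface is at z = 426 mm; four square legs, each 28×28 mm in cross-section, run from the floor (z = 0) to the underside of the seat, each flush with a corner of the seat. Four stretchers, 28 mm wide and 22 mm tall, connect adjacent legs with their undersides at z = 289 mm, each running between the inner faces of the legs it joins and aligned with the legs' outer faces on the other axis.

B is a spool: two coaxial disc flanges of radius 72 mm and thickness 20 mm, joined by a core cylinder of radius 45 mm and height 253 mm. The lower flange rests on z = 0 and the three cylinders share a vertical axis.

C is a wooden ladder with two side rails of 46×57 mm section and 2273 mm height, set 342 mm apart overall. Between them run 8 rectangular rungs (57 mm deep, 25 mm thick), front faces flush with the rails' −y face. The bottom of the first rung is 182 mm above the floor and each subsequent rung is 269 mm higher than the one below.

The spool is on top of the stool. The ladder is against the stool's +x side, with their −y faces flush.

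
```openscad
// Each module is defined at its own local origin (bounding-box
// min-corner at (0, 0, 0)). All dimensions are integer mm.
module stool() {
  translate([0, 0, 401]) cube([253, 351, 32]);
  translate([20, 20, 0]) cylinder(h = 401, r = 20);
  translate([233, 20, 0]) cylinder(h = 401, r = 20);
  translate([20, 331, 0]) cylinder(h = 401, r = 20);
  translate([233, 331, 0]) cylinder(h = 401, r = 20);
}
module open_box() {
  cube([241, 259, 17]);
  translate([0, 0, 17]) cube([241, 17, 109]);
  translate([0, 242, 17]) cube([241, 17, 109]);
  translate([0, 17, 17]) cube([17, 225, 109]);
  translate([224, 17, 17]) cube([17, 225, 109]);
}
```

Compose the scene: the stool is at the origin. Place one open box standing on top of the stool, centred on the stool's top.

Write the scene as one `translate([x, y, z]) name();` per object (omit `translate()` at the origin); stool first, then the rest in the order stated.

stool();
translate([6, 46, 433]) open_box();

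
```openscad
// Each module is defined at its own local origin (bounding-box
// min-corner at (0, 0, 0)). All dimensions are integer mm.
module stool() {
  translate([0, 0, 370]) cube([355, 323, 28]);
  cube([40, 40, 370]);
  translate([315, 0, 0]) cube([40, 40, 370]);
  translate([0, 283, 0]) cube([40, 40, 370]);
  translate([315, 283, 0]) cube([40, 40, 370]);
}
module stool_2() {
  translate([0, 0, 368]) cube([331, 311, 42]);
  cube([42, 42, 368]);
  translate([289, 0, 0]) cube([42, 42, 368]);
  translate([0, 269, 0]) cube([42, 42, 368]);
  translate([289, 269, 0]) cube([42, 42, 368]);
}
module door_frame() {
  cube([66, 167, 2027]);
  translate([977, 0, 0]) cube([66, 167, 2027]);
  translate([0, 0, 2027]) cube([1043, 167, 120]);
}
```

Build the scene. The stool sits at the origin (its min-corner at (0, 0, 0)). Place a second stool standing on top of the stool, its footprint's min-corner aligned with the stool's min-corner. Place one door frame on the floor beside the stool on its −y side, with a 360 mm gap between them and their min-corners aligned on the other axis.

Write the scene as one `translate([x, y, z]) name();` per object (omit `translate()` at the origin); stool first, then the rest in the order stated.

stool();
translate([0, 0, 398]) stool_2();
translate([0, -527, 0]) door_frame();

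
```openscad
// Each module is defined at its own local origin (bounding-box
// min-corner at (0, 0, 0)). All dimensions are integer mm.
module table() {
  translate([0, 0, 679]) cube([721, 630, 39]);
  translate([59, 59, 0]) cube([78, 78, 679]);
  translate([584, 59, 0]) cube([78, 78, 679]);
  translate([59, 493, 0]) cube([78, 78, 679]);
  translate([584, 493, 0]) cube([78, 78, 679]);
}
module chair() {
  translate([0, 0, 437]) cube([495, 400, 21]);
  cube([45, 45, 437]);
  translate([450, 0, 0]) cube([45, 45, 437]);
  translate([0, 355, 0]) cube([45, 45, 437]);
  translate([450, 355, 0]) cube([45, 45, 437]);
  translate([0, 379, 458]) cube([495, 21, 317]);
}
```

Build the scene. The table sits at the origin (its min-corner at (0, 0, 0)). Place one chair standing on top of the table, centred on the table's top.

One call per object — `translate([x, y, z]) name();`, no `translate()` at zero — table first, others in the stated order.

table();
translate([113, 115, 718]) chair();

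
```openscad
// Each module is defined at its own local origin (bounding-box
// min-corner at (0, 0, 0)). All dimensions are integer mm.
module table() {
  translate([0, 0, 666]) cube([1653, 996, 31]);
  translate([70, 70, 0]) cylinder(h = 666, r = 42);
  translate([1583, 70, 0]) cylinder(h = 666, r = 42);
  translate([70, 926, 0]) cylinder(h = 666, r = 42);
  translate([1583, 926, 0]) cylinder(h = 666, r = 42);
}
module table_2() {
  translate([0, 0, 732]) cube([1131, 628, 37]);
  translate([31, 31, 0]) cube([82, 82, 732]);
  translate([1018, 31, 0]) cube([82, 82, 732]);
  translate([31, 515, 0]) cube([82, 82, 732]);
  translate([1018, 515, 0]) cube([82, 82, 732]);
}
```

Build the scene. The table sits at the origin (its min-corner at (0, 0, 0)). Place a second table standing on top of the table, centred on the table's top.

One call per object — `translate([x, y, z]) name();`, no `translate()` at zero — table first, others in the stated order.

table();
translate([261, 184, 697]) table_2();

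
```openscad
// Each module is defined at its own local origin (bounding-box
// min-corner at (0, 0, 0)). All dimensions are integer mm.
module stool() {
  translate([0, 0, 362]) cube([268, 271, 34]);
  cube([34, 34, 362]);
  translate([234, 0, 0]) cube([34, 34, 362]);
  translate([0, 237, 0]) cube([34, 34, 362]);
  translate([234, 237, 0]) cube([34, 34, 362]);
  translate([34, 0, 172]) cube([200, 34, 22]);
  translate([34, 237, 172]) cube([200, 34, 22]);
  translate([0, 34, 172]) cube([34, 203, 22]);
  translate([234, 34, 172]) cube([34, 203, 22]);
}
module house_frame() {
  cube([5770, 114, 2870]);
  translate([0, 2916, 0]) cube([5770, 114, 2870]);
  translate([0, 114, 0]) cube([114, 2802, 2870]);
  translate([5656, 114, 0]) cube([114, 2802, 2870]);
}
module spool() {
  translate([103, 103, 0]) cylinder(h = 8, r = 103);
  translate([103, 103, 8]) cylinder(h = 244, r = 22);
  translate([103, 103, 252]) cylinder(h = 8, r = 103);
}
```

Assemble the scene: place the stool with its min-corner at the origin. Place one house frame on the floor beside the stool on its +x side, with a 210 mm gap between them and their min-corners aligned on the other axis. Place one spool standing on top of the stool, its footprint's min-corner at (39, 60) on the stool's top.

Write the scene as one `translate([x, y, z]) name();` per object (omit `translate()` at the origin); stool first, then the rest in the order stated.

stool();
translate([478, 0, 0]) house_frame();
translate([39, 60, 396]) spool();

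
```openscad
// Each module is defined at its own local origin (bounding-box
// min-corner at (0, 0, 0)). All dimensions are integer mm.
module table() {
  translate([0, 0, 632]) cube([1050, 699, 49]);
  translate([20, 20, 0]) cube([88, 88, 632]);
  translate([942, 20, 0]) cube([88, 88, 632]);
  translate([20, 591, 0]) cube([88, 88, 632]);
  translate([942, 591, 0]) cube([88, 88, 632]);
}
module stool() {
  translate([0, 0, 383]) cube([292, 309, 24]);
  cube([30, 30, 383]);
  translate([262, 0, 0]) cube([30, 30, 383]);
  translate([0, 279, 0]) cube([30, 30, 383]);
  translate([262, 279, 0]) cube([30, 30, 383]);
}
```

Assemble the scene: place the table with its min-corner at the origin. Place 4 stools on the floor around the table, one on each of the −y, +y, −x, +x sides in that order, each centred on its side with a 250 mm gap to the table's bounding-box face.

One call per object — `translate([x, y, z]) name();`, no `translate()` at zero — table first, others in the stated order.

table();
translate([379, -559, 0]) stool();
translate([379, 949, 0]) stool();
translate([-542, 195, 0]) stool();
translate([1300, 195, 0]) stool();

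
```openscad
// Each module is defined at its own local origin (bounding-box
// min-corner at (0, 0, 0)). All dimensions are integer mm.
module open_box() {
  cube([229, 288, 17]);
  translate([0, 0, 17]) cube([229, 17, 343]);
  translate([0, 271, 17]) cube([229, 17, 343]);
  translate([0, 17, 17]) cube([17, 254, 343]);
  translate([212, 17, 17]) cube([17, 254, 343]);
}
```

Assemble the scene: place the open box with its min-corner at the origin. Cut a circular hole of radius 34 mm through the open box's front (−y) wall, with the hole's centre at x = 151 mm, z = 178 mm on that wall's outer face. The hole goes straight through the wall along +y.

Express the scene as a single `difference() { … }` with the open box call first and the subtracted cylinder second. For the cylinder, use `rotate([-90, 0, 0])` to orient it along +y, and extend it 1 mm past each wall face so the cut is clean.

difference() {
  open_box();
  translate([151, -1, 178]) rotate([-90, 0, 0]) cylinder(h = 19, r = 34);
}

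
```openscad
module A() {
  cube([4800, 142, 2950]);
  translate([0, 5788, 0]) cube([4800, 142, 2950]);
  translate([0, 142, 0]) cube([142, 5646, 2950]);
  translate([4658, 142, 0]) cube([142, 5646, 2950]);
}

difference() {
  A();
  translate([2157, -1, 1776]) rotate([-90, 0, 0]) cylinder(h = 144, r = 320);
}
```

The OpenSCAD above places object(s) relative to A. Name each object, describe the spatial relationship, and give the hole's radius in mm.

The subtracted cylinder has r = 320 mm.

A is a house frame. The house frame has a circular hole through its front wall. The hole's radius is 320 mm.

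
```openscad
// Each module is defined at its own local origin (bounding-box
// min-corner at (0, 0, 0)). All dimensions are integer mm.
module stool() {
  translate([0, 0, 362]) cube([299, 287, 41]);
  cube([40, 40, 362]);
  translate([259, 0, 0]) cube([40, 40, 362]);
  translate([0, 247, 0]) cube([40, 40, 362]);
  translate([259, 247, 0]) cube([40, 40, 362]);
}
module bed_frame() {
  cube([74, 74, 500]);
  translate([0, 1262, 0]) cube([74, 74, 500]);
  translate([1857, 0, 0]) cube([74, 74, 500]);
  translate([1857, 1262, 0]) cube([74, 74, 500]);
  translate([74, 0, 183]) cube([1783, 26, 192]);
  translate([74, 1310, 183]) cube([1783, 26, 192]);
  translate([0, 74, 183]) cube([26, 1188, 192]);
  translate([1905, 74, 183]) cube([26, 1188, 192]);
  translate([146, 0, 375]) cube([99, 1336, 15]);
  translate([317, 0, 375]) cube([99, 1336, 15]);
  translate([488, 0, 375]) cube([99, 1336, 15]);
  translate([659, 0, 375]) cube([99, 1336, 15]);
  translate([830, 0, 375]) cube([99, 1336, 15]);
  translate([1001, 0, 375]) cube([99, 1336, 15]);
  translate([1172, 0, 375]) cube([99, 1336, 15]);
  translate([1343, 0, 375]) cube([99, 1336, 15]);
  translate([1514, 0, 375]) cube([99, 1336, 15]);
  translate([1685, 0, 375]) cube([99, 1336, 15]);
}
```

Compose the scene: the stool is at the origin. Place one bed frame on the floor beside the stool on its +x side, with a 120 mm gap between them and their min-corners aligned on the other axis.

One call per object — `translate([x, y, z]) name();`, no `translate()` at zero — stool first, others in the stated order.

stool();
translate([419, 0, 0]) bed_frame();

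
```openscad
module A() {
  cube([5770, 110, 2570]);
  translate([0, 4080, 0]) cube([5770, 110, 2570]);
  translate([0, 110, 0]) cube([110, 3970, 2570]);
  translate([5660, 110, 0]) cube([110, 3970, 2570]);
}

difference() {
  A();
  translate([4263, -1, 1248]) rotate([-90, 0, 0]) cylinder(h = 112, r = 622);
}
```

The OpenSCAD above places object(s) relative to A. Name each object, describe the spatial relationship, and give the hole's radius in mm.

A is a house frame. The house frame has a circular hole through its front wall. The hole's radius is 622 mm.

The subtracted cylinder has r = 622 mm.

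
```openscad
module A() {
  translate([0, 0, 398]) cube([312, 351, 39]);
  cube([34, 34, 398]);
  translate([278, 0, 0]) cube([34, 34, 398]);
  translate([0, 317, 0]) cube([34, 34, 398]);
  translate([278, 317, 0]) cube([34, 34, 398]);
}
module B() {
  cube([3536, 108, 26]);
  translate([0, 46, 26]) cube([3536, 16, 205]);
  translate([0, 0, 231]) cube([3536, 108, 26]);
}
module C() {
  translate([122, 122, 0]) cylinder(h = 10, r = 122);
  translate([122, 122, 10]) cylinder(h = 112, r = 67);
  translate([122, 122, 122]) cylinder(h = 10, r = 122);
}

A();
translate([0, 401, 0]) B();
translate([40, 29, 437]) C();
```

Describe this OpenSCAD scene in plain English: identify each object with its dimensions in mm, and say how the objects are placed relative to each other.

A is a four-legged stool. The seat is 312×351 mm, 39 mm thick, top at z = 437 mm. It stands on four square legs, each 34×34 mm in cross-section, from z = 0 to the seat underside, each flush with a corner of the seat.

B is an I-beam lying along x, 3536 mm long. Overall section height 257 mm. Two flanges 108 mm wide (y) and 26 mm thick, one on the floor and one at the top; a web 16 mm thick runs between them, centred on the flange width.

C is a spool: two coaxial disc flanges of radius 122 mm and thickness 10 mm, joined by a core cylinder of radius 67 mm and height 112 mm. The lower flange rests on z = 0 and the three cylinders share a vertical axis.

The I-beam is on the floor beside the stool on its +y side. The spool is on top of the stool.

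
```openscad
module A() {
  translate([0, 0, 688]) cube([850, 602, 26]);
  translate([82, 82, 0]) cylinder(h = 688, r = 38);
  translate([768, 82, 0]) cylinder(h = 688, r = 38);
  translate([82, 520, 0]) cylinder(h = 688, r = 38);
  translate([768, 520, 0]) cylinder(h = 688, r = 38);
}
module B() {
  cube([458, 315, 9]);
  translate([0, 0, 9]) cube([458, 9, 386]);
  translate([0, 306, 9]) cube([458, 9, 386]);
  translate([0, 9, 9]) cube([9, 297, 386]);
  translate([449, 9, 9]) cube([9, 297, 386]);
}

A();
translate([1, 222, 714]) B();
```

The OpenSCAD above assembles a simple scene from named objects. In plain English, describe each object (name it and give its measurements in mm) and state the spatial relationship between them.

A is a table with a 850×602 mm rectangular top, 26 mm thick, top surface at z = 714 mm, supported by four round legs of 76 mm diameter, each leg's bounding box inset 44 mm from the nearest pair of top edges, running from the floor.

B is an open-topped rectangular box: outside dimensions 458×315×395 mm, with a uniform wall and base thickness of 9 mm. The base is a full 458×315 slab on the floor; four walls sit on top of the base. The front and back walls (the −y and +y sides) span the full width; the two side walls fit between them.

The open box is on top of the table.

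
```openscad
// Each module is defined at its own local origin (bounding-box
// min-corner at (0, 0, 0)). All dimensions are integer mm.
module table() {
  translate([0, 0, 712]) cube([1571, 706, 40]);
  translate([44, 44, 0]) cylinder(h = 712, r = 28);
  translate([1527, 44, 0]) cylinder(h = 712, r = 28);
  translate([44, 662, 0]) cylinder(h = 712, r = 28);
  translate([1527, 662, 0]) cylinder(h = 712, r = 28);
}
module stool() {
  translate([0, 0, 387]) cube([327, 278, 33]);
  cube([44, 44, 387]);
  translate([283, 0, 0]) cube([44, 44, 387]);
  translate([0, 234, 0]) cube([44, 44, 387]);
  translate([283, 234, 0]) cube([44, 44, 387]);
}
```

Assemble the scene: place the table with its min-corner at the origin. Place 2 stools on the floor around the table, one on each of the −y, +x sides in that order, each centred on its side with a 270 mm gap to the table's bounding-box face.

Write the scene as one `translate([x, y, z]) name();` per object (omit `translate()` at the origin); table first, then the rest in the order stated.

table();
translate([622, -548, 0]) stool();
translate([1841, 214, 0]) stool();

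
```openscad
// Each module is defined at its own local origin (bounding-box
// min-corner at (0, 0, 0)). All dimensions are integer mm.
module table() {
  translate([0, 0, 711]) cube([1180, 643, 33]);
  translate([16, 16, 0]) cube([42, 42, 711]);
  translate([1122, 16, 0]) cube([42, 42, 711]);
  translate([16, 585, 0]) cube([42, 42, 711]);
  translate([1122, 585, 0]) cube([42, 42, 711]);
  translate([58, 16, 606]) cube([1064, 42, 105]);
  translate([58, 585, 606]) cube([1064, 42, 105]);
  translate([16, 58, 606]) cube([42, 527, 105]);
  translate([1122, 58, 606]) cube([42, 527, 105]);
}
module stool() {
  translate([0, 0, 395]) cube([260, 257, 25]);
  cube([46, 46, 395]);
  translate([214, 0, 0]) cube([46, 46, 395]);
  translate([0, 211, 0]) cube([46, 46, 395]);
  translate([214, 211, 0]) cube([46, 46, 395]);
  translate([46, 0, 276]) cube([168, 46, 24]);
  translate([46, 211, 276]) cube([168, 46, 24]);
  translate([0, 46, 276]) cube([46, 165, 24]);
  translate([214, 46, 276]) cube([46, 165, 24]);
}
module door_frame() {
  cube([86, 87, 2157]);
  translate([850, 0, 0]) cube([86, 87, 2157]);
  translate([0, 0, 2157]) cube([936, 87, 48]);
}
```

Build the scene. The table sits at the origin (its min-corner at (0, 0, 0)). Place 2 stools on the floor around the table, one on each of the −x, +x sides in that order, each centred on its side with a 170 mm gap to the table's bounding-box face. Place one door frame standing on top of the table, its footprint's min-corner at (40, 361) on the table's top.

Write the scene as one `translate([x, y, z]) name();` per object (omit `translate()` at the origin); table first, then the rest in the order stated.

table();
translate([-430, 193, 0]) stool();
translate([1350, 193, 0]) stool();
translate([40, 361, 744]) door_frame();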